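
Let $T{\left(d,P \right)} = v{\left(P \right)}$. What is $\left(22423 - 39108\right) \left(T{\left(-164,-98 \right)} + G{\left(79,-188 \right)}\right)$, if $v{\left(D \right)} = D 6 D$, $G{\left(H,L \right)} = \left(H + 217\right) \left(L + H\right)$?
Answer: $-423131600$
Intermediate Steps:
$G{\left(H,L \right)} = \left(217 + H\right) \left(H + L\right)$
$v{\left(D \right)} = 6 D^{2}$ ($v{\left(D \right)} = 6 D D = 6 D^{2}$)
$T{\left(d,P \right)} = 6 P^{2}$
$\left(22423 - 39108\right) \left(T{\left(-164,-98 \right)} + G{\left(79,-188 \right)}\right) = \left(22423 - 39108\right) \left(6 \left(-98\right)^{2} + \left(79^{2} + 217 \cdot 79 + 217 \left(-188\right) + 79 \left(-188\right)\right)\right) = - 16685 \left(6 \cdot 9604 + \left(6241 + 17143 - 40796 - 14852\right)\right) = - 16685 \left(57624 - 32264\right) = \left(-16685\right) 25360 = -423131600$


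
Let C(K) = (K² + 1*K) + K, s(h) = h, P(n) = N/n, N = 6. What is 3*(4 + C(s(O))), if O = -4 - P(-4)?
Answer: 63/4 ≈ 15.750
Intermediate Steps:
P(n) = 6/n
O = -5/2 (O = -4 - 6/(-4) = -4 - 6*(-1)/4 = -4 - 1*(-3/2) = -4 + 3/2 = -5/2 ≈ -2.5000)
C(K) = K² + 2*K (C(K) = (K² + K) + K = (K + K²) + K = K² + 2*K)
3*(4 + C(s(O))) = 3*(4 - 5*(2 - 5/2)/2) = 3*(4 - 5/2*(-½)) = 3*(4 + 5/4) = 3*(21/4) = 63/4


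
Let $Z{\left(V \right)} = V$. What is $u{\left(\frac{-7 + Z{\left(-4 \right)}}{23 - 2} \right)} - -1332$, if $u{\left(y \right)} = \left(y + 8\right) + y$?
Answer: $\frac{28118}{21} \approx 1339.0$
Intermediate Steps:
$u{\left(y \right)} = 8 + 2 y$ ($u{\left(y \right)} = \left(8 + y\right) + y = 8 + 2 y$)
$u{\left(\frac{-7 + Z{\left(-4 \right)}}{23 - 2} \right)} - -1332 = \left(8 + 2 \frac{-7 - 4}{23 - 2}\right) - -1332 = \left(8 + 2 \left(- \frac{11}{21}\right)\right) + 1332 = \left(8 - \frac{22}{21}\right) + 1332 = \frac{146}{21} + 1332 = \frac{28118}{21}$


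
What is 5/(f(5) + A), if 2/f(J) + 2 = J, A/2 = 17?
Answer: 15/104 ≈ 0.14423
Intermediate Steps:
A = 34 (A = 2*17 = 34)
f(J) = 2/(-2 + J)
5/(f(5) + A) = 5/(2/(-2 + 5) + 34) = 5/(2/3 + 34) = 5/(104/3) = 5*(3/104) = 15/104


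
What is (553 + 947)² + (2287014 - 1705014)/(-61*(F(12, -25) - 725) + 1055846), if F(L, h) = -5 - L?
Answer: 206457798500/91759 ≈ 2.2500e+6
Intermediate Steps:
(553 + 947)² + (2287014 - 1705014)/(-61*(F(12, -25) - 725) + 1055846) = (553 + 947)² + (2287014 - 1705014)/(-61*((-5 - 1*12) - 725) + 1055846) = 1500² + 582000/(-61*((-5 - 12) - 725) + 1055846) = 2250000 + 582000/(-61*(-17 - 725) + 1055846) = 2250000 + 582000/(-61*(-742) + 1055846) = 2250000 + 582000/(45262 + 1055846) = 2250000 + 582000/1101108 = 2250000 + 582000*(1/1101108) = 2250000 + 48500/91759 = 206457798500/91759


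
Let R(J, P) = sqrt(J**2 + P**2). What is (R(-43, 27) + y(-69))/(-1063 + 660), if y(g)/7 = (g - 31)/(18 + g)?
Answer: -700/20553 - sqrt(2578)/403 ≈ -0.16005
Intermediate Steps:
y(g) = 7*(-31 + g)/(18 + g) (y(g) = 7*((g - 31)/(18 + g)) = 7*((-31 + g)/(18 + g)) = 7*(-31 + g)/(18 + g))
(R(-43, 27) + y(-69))/(-1063 + 660) = (sqrt((-43)**2 + 27**2) + 7*(-31 - 69)/(18 - 69))/(-1063 + 660) = (sqrt(1849 + 729) + 7*(-100)/(-51))/(-403) = (sqrt(2578) + 7*(-1/51)*(-100))*(-1/403) = (sqrt(2578) + 700/51)*(-1/403) = (700/51 + sqrt(2578))*(-1/403) = -700/20553 - sqrt(2578)/403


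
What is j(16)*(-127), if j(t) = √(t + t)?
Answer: -508*√2 ≈ -718.42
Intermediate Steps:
j(t) = √2*√t (j(t) = √(2*t) = √2*√t)
j(16)*(-127) = (√2*√16)*(-127) = (√2*4)*(-127) = (4*√2)*(-127) = -508*√2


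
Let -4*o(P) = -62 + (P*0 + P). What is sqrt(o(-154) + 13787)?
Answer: sqrt(13841) ≈ 117.65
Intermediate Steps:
o(P) = 31/2 - P/4 (o(P) = -(-62 + (P*0 + P))/4 = -(-62 + (0 + P))/4 = -(-62 + P)/4 = 31/2 - P/4)
sqrt(o(-154) + 13787) = sqrt((31/2 - 1/4*(-154)) + 13787) = sqrt((31/2 + 77/2) + 13787) = sqrt(54 + 13787) = sqrt(13841)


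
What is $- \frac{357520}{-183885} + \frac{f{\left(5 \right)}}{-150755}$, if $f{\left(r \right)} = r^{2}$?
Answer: $\frac{52578859}{27045447} \approx 1.9441$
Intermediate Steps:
$- \frac{357520}{-183885} + \frac{f{\left(5 \right)}}{-150755} = - \frac{357520}{-183885} + \frac{5^{2}}{-150755} = \left(-357520\right) \left(- \frac{1}{183885}\right) + 25 \left(- \frac{1}{150755}\right) = \frac{1744}{897} - \frac{5}{30151} = \frac{52578859}{27045447}$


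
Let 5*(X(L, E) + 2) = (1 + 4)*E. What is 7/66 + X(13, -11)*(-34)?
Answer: 29179/66 ≈ 442.11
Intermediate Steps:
X(L, E) = -2 + E (X(L, E) = -2 + ((1 + 4)*E)/5 = -2 + (5*E)/5 = -2 + E)
7/66 + X(13, -11)*(-34) = 7/66 + (-2 - 11)*(-34) = 7*(1/66) - 13*(-34) = 7/66 + 442 = 29179/66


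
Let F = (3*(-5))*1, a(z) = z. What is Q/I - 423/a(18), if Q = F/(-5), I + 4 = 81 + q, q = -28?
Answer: -2297/98 ≈ -23.439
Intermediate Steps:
F = -15 (F = -15*1 = -15)
I = 49 (I = -4 + (81 - 28) = -4 + 53 = 49)
Q = 3 (Q = -15/(-5) = -15*(-⅕) = 3)
Q/I - 423/a(18) = 3/49 - 423/18 = 3*(1/49) - 423*1/18 = 3/49 - 47/2 = -2297/98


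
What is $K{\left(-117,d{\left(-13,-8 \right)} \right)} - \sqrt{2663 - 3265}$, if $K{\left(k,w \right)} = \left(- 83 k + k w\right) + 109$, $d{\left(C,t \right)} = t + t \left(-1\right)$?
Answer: $9820 - i \sqrt{602} \approx 9820.0 - 24.536 i$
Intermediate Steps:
$d{\left(C,t \right)} = 0$ ($d{\left(C,t \right)} = t - t = 0$)
$K{\left(k,w \right)} = 109 - 83 k + k w$
$K{\left(-117,d{\left(-13,-8 \right)} \right)} - \sqrt{2663 - 3265} = \left(109 - -9711 - 0\right) - \sqrt{2663 - 3265} = \left(109 + 9711 + 0\right) - \sqrt{-602} = 9820 - i \sqrt{602}$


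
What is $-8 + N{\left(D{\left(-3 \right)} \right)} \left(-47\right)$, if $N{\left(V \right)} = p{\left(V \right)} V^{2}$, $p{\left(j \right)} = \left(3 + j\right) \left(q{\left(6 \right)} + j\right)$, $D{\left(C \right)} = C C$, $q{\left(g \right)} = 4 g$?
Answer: $-1507580$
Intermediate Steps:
$D{\left(C \right)} = C^{2}$
$p{\left(j \right)} = \left(3 + j\right) \left(24 + j\right)$ ($p{\left(j \right)} = \left(3 + j\right) \left(4 \cdot 6 + j\right) = \left(3 + j\right) \left(24 + j\right)$)
$N{\left(V \right)} = V^{2} \left(72 + V^{2} + 27 V\right)$ ($N{\left(V \right)} = \left(72 + V^{2} + 27 V\right) V^{2} = V^{2} \left(72 + V^{2} + 27 V\right)$)
$-8 + N{\left(D{\left(-3 \right)} \right)} \left(-47\right) = -8 + \left(\left(-3\right)^{2}\right)^{2} \left(72 + \left(\left(-3\right)^{2}\right)^{2} + 27 \left(-3\right)^{2}\right) \left(-47\right) = -8 + 9^{2} \left(72 + 9^{2} + 27 \cdot 9\right) \left(-47\right) = -8 + 81 \left(72 + 81 + 243\right) \left(-47\right) = -8 + 81 \cdot 396 \left(-47\right) = -8 + 32076 \left(-47\right) = -8 - 1507572 = -1507580$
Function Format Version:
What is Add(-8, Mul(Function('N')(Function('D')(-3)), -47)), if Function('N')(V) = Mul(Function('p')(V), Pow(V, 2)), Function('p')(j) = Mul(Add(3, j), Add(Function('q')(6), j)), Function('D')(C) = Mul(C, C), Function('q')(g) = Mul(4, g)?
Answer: -1507580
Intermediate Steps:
Function('D')(C) = Pow(C, 2)
Function('p')(j) = Mul(Add(3, j), Add(24, j)) (Function('p')(j) = Mul(Add(3, j), Add(Mul(4, 6), j)) = Mul(Add(3, j), Add(24, j)))
Function('N')(V) = Mul(Pow(V, 2), Add(72, Pow(V, 2), Mul(27, V))) (Function('N')(V) = Mul(Add(72, Pow(V, 2), Mul(27, V)), Pow(V, 2)) = Mul(Pow(V, 2), Add(72, Pow(V, 2), Mul(27, V))))
Add(-8, Mul(Function('N')(Function('D')(-3)), -47)) = Add(-8, Mul(Mul(Pow(Pow(-3, 2), 2), Add(72, Pow(Pow(-3, 2), 2), Mul(27, Pow(-3, 2)))), -47)) = Add(-8, Mul(Mul(Pow(9, 2), Add(72, Pow(9, 2), Mul(27, 9))), -47)) = Add(-8, Mul(Mul(81, Add(72, 81, 243)), -47)) = Add(-8, Mul(Mul(81, 396), -47)) = Add(-8, Mul(32076, -47)) = Add(-8, -1507572) = -1507580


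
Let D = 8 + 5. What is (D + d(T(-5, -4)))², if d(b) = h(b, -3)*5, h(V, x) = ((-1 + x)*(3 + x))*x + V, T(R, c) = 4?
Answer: 1089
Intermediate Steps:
D = 13
h(V, x) = V + x*(-1 + x)*(3 + x) (h(V, x) = x*(-1 + x)*(3 + x) + V = V + x*(-1 + x)*(3 + x))
d(b) = 5*b (d(b) = (b + (-3)³ - 3*(-3) + 2*(-3)²)*5 = (b - 27 + 9 + 2*9)*5 = (b - 27 + 9 + 18)*5 = b*5 = 5*b)
(D + d(T(-5, -4)))² = (13 + 5*4)² = (13 + 20)² = 33² = 1089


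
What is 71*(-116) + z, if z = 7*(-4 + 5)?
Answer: -8229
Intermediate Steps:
z = 7 (z = 7*1 = 7)
71*(-116) + z = 71*(-116) + 7 = -8236 + 7 = -8229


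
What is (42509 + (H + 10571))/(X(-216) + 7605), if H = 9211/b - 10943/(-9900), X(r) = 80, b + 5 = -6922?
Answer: 1213355899087/175672183500 ≈ 6.9069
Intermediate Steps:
b = -6927 (b = -5 - 6922 = -6927)
H = -5128913/22859100 (H = 9211/(-6927) - 10943/(-9900) = 9211*(-1/6927) - 10943*(-1/9900) = -9211/6927 + 10943/9900 = -5128913/22859100 ≈ -0.22437)
(42509 + (H + 10571))/(X(-216) + 7605) = (42509 + (-5128913/22859100 + 10571))/(80 + 7605) = (42509 + 241638417187/22859100)/7685 = (1213355899087/22859100)*(1/7685) = 1213355899087/175672183500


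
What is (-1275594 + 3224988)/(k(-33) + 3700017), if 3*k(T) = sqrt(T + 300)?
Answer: 10819186409547/20535188700389 - 974697*sqrt(267)/20535188700389 ≈ 0.52686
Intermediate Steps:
k(T) = sqrt(300 + T)/3 (k(T) = sqrt(T + 300)/3 = sqrt(300 + T)/3)
(-1275594 + 3224988)/(k(-33) + 3700017) = (-1275594 + 3224988)/(sqrt(300 - 33)/3 + 3700017) = 1949394/(sqrt(267)/3 + 3700017) = 1949394/(3700017 + sqrt(267)/3)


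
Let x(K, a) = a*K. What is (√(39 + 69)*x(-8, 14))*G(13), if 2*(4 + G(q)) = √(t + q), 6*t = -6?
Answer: -2016 + 2688*√3 ≈ 2639.8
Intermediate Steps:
t = -1 (t = (⅙)*(-6) = -1)
x(K, a) = K*a
G(q) = -4 + √(-1 + q)/2
(√(39 + 69)*x(-8, 14))*G(13) = (√(39 + 69)*(-8*14))*(-4 + √(-1 + 13)/2) = (√108*(-112))*(-4 + √12/2) = ((6*√3)*(-112))*(-4 + (2*√3)/2) = (-672*√3)*(-4 + √3) = -672*√3*(-4 + √3)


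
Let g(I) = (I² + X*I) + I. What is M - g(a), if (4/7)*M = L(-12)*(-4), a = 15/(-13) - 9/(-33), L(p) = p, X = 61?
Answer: 2818956/20449 ≈ 137.85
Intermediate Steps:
a = -126/143 (a = 15*(-1/13) - 9*(-1/33) = -15/13 + 3/11 = -126/143 ≈ -0.88112)
g(I) = I² + 62*I (g(I) = (I² + 61*I) + I = I² + 62*I)
M = 84 (M = 7*(-12*(-4))/4 = (7/4)*48 = 84)
M - g(a) = 84 - (-126)*(62 - 126/143)/143 = 84 - (-126)*8740/(143*143) = 84 - 1*(-1101240/20449) = 84 + 1101240/20449 = 2818956/20449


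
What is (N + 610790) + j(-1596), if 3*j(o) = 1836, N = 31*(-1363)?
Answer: 569149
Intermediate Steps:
N = -42253
j(o) = 612 (j(o) = (1/3)*1836 = 612)
(N + 610790) + j(-1596) = (-42253 + 610790) + 612 = 568537 + 612 = 569149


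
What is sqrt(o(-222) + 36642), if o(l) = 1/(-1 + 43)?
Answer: sqrt(64636530)/42 ≈ 191.42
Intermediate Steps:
o(l) = 1/42
sqrt(o(-222) + 36642) = sqrt(1/42 + 36642) = sqrt(1538965/42) = sqrt(64636530)/42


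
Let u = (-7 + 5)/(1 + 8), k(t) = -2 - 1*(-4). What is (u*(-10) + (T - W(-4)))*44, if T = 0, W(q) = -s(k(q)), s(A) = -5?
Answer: -1100/9 ≈ -122.22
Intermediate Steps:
k(t) = 2 (k(t) = -2 + 4 = 2)
W(q) = 5 (W(q) = -1*(-5) = 5)
u = -2/9 ≈ -0.22222
(u*(-10) + (T - W(-4)))*44 = (-2/9*(-10) + (0 - 1*5))*44 = (20/9 + (0 - 5))*44 = (20/9 - 5)*44 = -25/9*44 = -1100/9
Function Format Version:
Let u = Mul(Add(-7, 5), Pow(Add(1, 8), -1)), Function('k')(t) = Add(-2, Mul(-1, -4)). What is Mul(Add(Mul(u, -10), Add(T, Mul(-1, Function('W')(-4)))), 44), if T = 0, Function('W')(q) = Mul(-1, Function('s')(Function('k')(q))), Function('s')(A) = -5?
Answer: Rational(-1100, 9) ≈ -122.22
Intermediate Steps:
Function('k')(t) = 2 (Function('k')(t) = Add(-2, 4) = 2)
Function('W')(q) = 5 (Function('W')(q) = Mul(-1, -5) = 5)
u = Rational(-2, 9) (u = Mul(-2, Pow(9, -1)) = Mul(-2, Rational(1, 9)) = Rational(-2, 9) ≈ -0.22222)
Mul(Add(Mul(u, -10), Add(T, Mul(-1, Function('W')(-4)))), 44) = Mul(Add(Mul(Rational(-2, 9), -10), Add(0, Mul(-1, 5))), 44) = Mul(Add(Rational(20, 9), Add(0, -5)), 44) = Mul(Add(Rational(20, 9), -5), 44) = Mul(Rational(-25, 9), 44) = Rational(-1100, 9)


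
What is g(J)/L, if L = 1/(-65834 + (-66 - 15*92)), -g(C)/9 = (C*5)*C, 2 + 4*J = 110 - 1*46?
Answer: 727380900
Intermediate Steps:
J = 31/2 (J = -½ + (110 - 1*46)/4 = -½ + (110 - 46)/4 = -½ + (¼)*64 = -½ + 16 = 31/2 ≈ 15.500)
g(C) = -45*C² (g(C) = -9*C*5*C = -9*5*C*C = -45*C²)
L = -1/67280 (L = 1/(-65834 + (-66 - 1380)) = 1/(-65834 - 1446) = 1/(-67280) = -1/67280 ≈ -1.4863e-5)
g(J)/L = (-45*(31/2)²)/(-1/67280) = -45*961/4*(-67280) = -43245/4*(-67280) = 727380900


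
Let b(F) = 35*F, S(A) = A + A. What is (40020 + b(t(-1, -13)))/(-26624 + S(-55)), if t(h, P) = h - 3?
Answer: -19940/13367 ≈ -1.4917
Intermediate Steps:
t(h, P) = -3 + h
S(A) = 2*A
(40020 + b(t(-1, -13)))/(-26624 + S(-55)) = (40020 + 35*(-3 - 1))/(-26624 + 2*(-55)) = (40020 + 35*(-4))/(-26624 - 110) = (40020 - 140)/(-26734) = 39880*(-1/26734) = -19940/13367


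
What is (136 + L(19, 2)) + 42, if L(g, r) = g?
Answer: 197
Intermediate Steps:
(136 + L(19, 2)) + 42 = (136 + 19) + 42 = 155 + 42 = 197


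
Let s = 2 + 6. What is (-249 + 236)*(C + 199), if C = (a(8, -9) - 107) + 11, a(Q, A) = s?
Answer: -1443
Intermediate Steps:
s = 8
a(Q, A) = 8
C = -88 (C = (8 - 107) + 11 = -99 + 11 = -88)
(-249 + 236)*(C + 199) = (-249 + 236)*(-88 + 199) = -13*111 = -1443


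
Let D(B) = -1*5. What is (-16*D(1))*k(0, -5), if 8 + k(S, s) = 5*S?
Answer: -640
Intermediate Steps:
k(S, s) = -8 + 5*S
D(B) = -5
(-16*D(1))*k(0, -5) = (-16*(-5))*(-8 + 5*0) = 80*(-8 + 0) = 80*(-8) = -640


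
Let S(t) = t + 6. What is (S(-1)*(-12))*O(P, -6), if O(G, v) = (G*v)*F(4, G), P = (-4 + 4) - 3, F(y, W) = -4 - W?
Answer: 1080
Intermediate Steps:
P = -3 (P = 0 - 3 = -3)
S(t) = 6 + t
O(G, v) = G*v*(-4 - G) (O(G, v) = (G*v)*(-4 - G) = G*v*(-4 - G))
(S(-1)*(-12))*O(P, -6) = ((6 - 1)*(-12))*(-1*(-3)*(-6)*(4 - 3)) = (5*(-12))*(-1*(-3)*(-6)*1) = -60*(-18) = 1080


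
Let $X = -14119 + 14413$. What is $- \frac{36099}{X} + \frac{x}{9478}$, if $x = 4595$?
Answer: $- \frac{579584}{4739} \approx -122.3$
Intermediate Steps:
$X = 294$
$- \frac{36099}{X} + \frac{x}{9478} = - \frac{36099}{294} + \frac{4595}{9478} = \left(-36099\right) \frac{1}{294} + 4595 \cdot \frac{1}{9478} = - \frac{1719}{14} + \frac{4595}{9478} = - \frac{579584}{4739}$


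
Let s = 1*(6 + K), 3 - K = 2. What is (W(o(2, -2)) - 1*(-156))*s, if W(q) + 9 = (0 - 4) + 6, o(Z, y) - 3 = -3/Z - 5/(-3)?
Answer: 1043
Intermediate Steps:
K = 1 (K = 3 - 1*2 = 3 - 2 = 1)
o(Z, y) = 14/3 - 3/Z (o(Z, y) = 3 + (-3/Z - 5/(-3)) = 3 + (-3/Z - 5*(-1/3)) = 3 + (-3/Z + 5/3) = 3 + (5/3 - 3/Z) = 14/3 - 3/Z)
W(q) = -7 (W(q) = -9 + ((0 - 4) + 6) = -9 + (-4 + 6) = -9 + 2 = -7)
s = 7 (s = 1*(6 + 1) = 1*7 = 7)
(W(o(2, -2)) - 1*(-156))*s = (-7 - 1*(-156))*7 = (-7 + 156)*7 = 149*7 = 1043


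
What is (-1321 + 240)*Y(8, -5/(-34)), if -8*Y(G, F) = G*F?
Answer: 5405/34 ≈ 158.97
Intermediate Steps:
Y(G, F) = -F*G/8 (Y(G, F) = -G*F/8 = -F*G/8)
(-1321 + 240)*Y(8, -5/(-34)) = (-1321 + 240)*(-⅛*(-5/(-34))*8) = -(-1081)*(-5*(-1/34))*8/8 = -(-1081)*5*8/(8*34) = -1081*(-5/34) = 5405/34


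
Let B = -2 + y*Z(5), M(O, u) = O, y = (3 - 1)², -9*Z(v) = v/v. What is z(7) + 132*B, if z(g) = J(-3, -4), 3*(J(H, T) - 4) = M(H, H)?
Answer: -959/3 ≈ -319.67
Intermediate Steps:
Z(v) = -⅑ (Z(v) = -v/(9*v) = -⅑*1 = -⅑)
y = 4 (y = 2² = 4)
J(H, T) = 4 + H/3
z(g) = 3 (z(g) = 4 + (⅓)*(-3) = 4 - 1 = 3)
B = -22/9 (B = -2 + 4*(-⅑) = -2 - 4/9 = -22/9 ≈ -2.4444)
z(7) + 132*B = 3 + 132*(-22/9) = 3 - 968/3 = -959/3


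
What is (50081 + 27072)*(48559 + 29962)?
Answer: 6058130713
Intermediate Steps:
(50081 + 27072)*(48559 + 29962) = 77153*78521 = 6058130713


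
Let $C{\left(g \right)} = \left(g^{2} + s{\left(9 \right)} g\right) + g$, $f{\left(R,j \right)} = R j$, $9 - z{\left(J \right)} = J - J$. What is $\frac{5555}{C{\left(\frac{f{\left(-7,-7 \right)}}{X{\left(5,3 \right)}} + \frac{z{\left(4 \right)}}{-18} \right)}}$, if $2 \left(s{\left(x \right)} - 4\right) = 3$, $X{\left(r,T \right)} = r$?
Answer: $\frac{277750}{7347} \approx 37.805$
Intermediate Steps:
$s{\left(x \right)} = \frac{11}{2}$ ($s{\left(x \right)} = 4 + \frac{1}{2} \cdot 3 = 4 + \frac{3}{2} = \frac{11}{2}$)
$z{\left(J \right)} = 9$ ($z{\left(J \right)} = 9 - \left(J - J\right) = 9 - 0 = 9 + 0 = 9$)
$C{\left(g \right)} = g^{2} + \frac{13 g}{2}$ ($C{\left(g \right)} = \left(g^{2} + \frac{11 g}{2}\right) + g = g^{2} + \frac{13 g}{2}$)
$\frac{5555}{C{\left(\frac{f{\left(-7,-7 \right)}}{X{\left(5,3 \right)}} + \frac{z{\left(4 \right)}}{-18} \right)}} = \frac{5555}{\frac{1}{2} \left(\frac{\left(-7\right) \left(-7\right)}{5} + \frac{9}{-18}\right) \left(13 + 2 \left(\frac{\left(-7\right) \left(-7\right)}{5} + \frac{9}{-18}\right)\right)} = \frac{5555}{\frac{1}{2} \left(49 \cdot \frac{1}{5} + 9 \left(- \frac{1}{18}\right)\right) \left(13 + 2 \left(49 \cdot \frac{1}{5} + 9 \left(- \frac{1}{18}\right)\right)\right)} = \frac{5555}{\frac{1}{2} \left(\frac{49}{5} - \frac{1}{2}\right) \left(13 + 2 \left(\frac{49}{5} - \frac{1}{2}\right)\right)} = \frac{5555}{\frac{1}{2} \cdot \frac{93}{10} \left(13 + 2 \cdot \frac{93}{10}\right)} = \frac{5555}{\frac{1}{2} \cdot \frac{93}{10} \left(13 + \frac{93}{5}\right)} = \frac{5555}{\frac{1}{2} \cdot \frac{93}{10} \cdot \frac{158}{5}} = \frac{5555}{\frac{7347}{50}} = 5555 \cdot \frac{50}{7347} = \frac{277750}{7347}$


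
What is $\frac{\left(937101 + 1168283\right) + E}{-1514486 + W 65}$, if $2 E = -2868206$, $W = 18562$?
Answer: $- \frac{671281}{307956} \approx -2.1798$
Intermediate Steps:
$E = -1434103$ ($E = \frac{1}{2} \left(-2868206\right) = -1434103$)
$\frac{\left(937101 + 1168283\right) + E}{-1514486 + W 65} = \frac{\left(937101 + 1168283\right) - 1434103}{-1514486 + 18562 \cdot 65} = \frac{2105384 - 1434103}{-1514486 + 1206530} = \frac{671281}{-307956} = 671281 \left(- \frac{1}{307956}\right) = - \frac{671281}{307956}$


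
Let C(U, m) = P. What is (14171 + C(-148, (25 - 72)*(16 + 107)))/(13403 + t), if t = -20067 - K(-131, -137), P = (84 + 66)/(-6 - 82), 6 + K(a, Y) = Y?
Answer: -623449/286924 ≈ -2.1729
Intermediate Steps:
K(a, Y) = -6 + Y
P = -75/44 (P = 150/(-88) = 150*(-1/88) = -75/44 ≈ -1.7045)
t = -19924 (t = -20067 - (-6 - 137) = -20067 - 1*(-143) = -20067 + 143 = -19924)
C(U, m) = -75/44
(14171 + C(-148, (25 - 72)*(16 + 107)))/(13403 + t) = (14171 - 75/44)/(13403 - 19924) = (623449/44)/(-6521) = (623449/44)*(-1/6521) = -623449/286924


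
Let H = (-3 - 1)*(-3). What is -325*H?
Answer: -3900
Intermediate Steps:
H = 12 (H = -4*(-3) = 12)
-325*H = -325*12 = -3900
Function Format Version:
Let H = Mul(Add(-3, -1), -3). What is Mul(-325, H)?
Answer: -3900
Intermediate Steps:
H = 12 (H = Mul(-4, -3) = 12)
Mul(-325, H) = Mul(-325, 12) = -3900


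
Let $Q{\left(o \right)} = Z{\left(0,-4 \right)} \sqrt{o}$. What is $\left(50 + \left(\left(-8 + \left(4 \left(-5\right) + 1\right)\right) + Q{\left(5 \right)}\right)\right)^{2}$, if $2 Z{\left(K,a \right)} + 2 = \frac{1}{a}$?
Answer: $\frac{34261}{64} - \frac{207 \sqrt{5}}{4} \approx 419.61$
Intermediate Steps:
$Z{\left(K,a \right)} = -1 + \frac{1}{2 a}$
$Q{\left(o \right)} = - \frac{9 \sqrt{o}}{8}$ ($Q{\left(o \right)} = \frac{\frac{1}{2} - -4}{-4} \sqrt{o} = - \frac{\frac{1}{2} + 4}{4} \sqrt{o} = \left(- \frac{1}{4}\right) \frac{9}{2} \sqrt{o} = - \frac{9 \sqrt{o}}{8}$)
$\left(50 + \left(\left(-8 + \left(4 \left(-5\right) + 1\right)\right) + Q{\left(5 \right)}\right)\right)^{2} = \left(50 + \left(\left(-8 + \left(4 \left(-5\right) + 1\right)\right) - \frac{9 \sqrt{5}}{8}\right)\right)^{2} = \left(50 + \left(\left(-8 + \left(-20 + 1\right)\right) - \frac{9 \sqrt{5}}{8}\right)\right)^{2} = \left(50 - \left(27 + \frac{9 \sqrt{5}}{8}\right)\right)^{2} = \left(23 - \frac{9 \sqrt{5}}{8}\right)^{2}$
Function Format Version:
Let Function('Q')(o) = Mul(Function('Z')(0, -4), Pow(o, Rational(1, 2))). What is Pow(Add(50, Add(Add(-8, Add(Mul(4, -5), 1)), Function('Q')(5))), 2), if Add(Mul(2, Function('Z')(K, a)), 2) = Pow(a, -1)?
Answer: Add(Rational(34261, 64), Mul(Rational(-207, 4), Pow(5, Rational(1, 2)))) ≈ 419.61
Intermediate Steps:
Function('Z')(K, a) = Add(-1, Mul(Rational(1, 2), Pow(a, -1)))
Function('Q')(o) = Mul(Rational(-9, 8), Pow(o, Rational(1, 2))) (Function('Q')(o) = Mul(Mul(Pow(-4, -1), Add(Rational(1, 2), Mul(-1, -4))), Pow(o, Rational(1, 2))) = Mul(Mul(Rational(-1, 4), Add(Rational(1, 2), 4)), Pow(o, Rational(1, 2))) = Mul(Mul(Rational(-1, 4), Rational(9, 2)), Pow(o, Rational(1, 2))) = Mul(Rational(-9, 8), Pow(o, Rational(1, 2))))
Pow(Add(50, Add(Add(-8, Add(Mul(4, -5), 1)), Function('Q')(5))), 2) = Pow(Add(50, Add(Add(-8, Add(Mul(4, -5), 1)), Mul(Rational(-9, 8), Pow(5, Rational(1, 2))))), 2) = Pow(Add(50, Add(Add(-8, Add(-20, 1)), Mul(Rational(-9, 8), Pow(5, Rational(1, 2))))), 2) = Pow(Add(50, Add(Add(-8, -19), Mul(Rational(-9, 8), Pow(5, Rational(1, 2))))), 2) = Pow(Add(50, Add(-27, Mul(Rational(-9, 8), Pow(5, Rational(1, 2))))), 2) = Pow(Add(23, Mul(Rational(-9, 8), Pow(5, Rational(1, 2)))), 2)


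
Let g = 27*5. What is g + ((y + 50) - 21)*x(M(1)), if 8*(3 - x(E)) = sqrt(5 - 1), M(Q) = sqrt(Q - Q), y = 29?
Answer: 589/2 ≈ 294.50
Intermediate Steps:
M(Q) = 0 (M(Q) = sqrt(0) = 0)
g = 135
x(E) = 11/4 (x(E) = 3 - sqrt(5 - 1)/8 = 3 - sqrt(4)/8 = 3 - 1/8*2 = 3 - 1/4 = 11/4)
g + ((y + 50) - 21)*x(M(1)) = 135 + ((29 + 50) - 21)*(11/4) = 135 + (79 - 21)*(11/4) = 135 + 58*(11/4) = 135 + 319/2 = 589/2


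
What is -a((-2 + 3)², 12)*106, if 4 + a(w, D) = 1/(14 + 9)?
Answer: 9646/23 ≈ 419.39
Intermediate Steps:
a(w, D) = -91/23 (a(w, D) = -4 + 1/(14 + 9) = -4 + 1/23 = -91/23)
-a((-2 + 3)², 12)*106 = -1*(-91/23)*106 = (91/23)*106 = 9646/23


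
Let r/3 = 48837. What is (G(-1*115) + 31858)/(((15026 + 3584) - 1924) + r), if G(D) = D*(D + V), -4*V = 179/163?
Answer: 29414701/106404444 ≈ 0.27644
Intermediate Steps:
r = 146511 (r = 3*48837 = 146511)
V = -179/652 (V = -179/(4*163) = -¼*179/163 = -179/652 ≈ -0.27454)
G(D) = D*(-179/652 + D) (G(D) = D*(D - 179/652) = D*(-179/652 + D))
(G(-1*115) + 31858)/(((15026 + 3584) - 1924) + r) = ((-1*115)*(-179 + 652*(-1*115))/652 + 31858)/(((15026 + 3584) - 1924) + 146511) = ((1/652)*(-115)*(-179 + 652*(-115)) + 31858)/((18610 - 1924) + 146511) = ((1/652)*(-115)*(-179 - 74980) + 31858)/(16686 + 146511) = ((1/652)*(-115)*(-75159) + 31858)/163197 = (8643285/652 + 31858)*(1/163197) = (29414701/652)*(1/163197) = 29414701/106404444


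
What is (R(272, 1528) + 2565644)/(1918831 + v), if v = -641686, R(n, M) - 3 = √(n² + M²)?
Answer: 2565647/1277145 + 8*√37637/1277145 ≈ 2.0101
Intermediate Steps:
R(n, M) = 3 + √(M² + n²) (R(n, M) = 3 + √(n² + M²) = 3 + √(M² + n²))
(R(272, 1528) + 2565644)/(1918831 + v) = ((3 + √(1528² + 272²)) + 2565644)/(1918831 - 641686) = ((3 + √(2334784 + 73984)) + 2565644)/1277145 = ((3 + √2408768) + 2565644)*(1/1277145) = ((3 + 8*√37637) + 2565644)*(1/1277145) = (2565647 + 8*√37637)*(1/1277145) = 2565647/1277145 + 8*√37637/1277145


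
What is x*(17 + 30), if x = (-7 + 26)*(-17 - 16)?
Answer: -29469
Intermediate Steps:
x = -627 (x = 19*(-33) = -627)
x*(17 + 30) = -627*(17 + 30) = -627*47 = -29469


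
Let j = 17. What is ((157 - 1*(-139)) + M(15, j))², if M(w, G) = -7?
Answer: 83521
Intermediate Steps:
((157 - 1*(-139)) + M(15, j))² = ((157 - 1*(-139)) - 7)² = ((157 + 139) - 7)² = (296 - 7)² = 289² = 83521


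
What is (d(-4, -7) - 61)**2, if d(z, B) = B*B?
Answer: 144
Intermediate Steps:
d(z, B) = B**2
(d(-4, -7) - 61)**2 = ((-7)**2 - 61)**2 = (49 - 61)**2 = (-12)**2 = 144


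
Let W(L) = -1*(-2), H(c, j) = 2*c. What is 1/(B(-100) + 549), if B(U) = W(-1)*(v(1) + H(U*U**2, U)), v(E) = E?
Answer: -1/3999449 ≈ -2.5003e-7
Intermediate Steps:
W(L) = 2
B(U) = 2 + 4*U**3 (B(U) = 2*(1 + 2*(U*U**2)) = 2*(1 + 2*U**3) = 2 + 4*U**3)
1/(B(-100) + 549) = 1/((2 + 4*(-100)**3) + 549) = 1/((2 + 4*(-1000000)) + 549) = 1/((2 - 4000000) + 549) = 1/(-3999998 + 549) = 1/(-3999449) = -1/3999449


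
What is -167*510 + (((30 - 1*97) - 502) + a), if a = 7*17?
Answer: -85620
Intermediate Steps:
a = 119
-167*510 + (((30 - 1*97) - 502) + a) = -167*510 + (((30 - 1*97) - 502) + 119) = -85170 + (((30 - 97) - 502) + 119) = -85170 + ((-67 - 502) + 119) = -85170 + (-569 + 119) = -85170 - 450 = -85620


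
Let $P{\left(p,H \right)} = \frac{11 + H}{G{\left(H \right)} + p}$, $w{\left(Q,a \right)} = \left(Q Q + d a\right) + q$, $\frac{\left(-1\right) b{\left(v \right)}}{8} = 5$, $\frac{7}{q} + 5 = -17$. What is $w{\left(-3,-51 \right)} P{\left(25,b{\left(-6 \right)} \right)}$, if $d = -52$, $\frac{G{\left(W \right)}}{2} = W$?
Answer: $\frac{339503}{242} \approx 1402.9$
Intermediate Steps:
$q = - \frac{7}{22}$ ($q = \frac{7}{-5 - 17} = \frac{7}{-22} = 7 \left(- \frac{1}{22}\right) = - \frac{7}{22} \approx -0.31818$)
$G{\left(W \right)} = 2 W$
$b{\left(v \right)} = -40$ ($b{\left(v \right)} = \left(-8\right) 5 = -40$)
$w{\left(Q,a \right)} = - \frac{7}{22} + Q^{2} - 52 a$ ($w{\left(Q,a \right)} = \left(Q Q - 52 a\right) - \frac{7}{22} = \left(Q^{2} - 52 a\right) - \frac{7}{22} = - \frac{7}{22} + Q^{2} - 52 a$)
$P{\left(p,H \right)} = \frac{11 + H}{p + 2 H}$ ($P{\left(p,H \right)} = \frac{11 + H}{2 H + p} = \frac{11 + H}{p + 2 H}$)
$w{\left(-3,-51 \right)} P{\left(25,b{\left(-6 \right)} \right)} = \left(- \frac{7}{22} + \left(-3\right)^{2} - -2652\right) \frac{11 - 40}{25 + 2 \left(-40\right)} = \left(- \frac{7}{22} + 9 + 2652\right) \frac{1}{25 - 80} \left(-29\right) = \frac{58535 \frac{1}{-55} \left(-29\right)}{22} = \frac{58535 \left(\left(- \frac{1}{55}\right) \left(-29\right)\right)}{22} = \frac{58535}{22} \cdot \frac{29}{55} = \frac{339503}{242}$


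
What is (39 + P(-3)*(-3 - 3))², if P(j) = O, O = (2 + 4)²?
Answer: 31329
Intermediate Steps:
O = 36 (O = 6² = 36)
P(j) = 36
(39 + P(-3)*(-3 - 3))² = (39 + 36*(-3 - 3))² = (39 + 36*(-6))² = (39 - 216)² = (-177)² = 31329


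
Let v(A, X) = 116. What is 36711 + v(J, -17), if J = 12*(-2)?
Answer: 36827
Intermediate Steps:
J = -24
36711 + v(J, -17) = 36711 + 116 = 36827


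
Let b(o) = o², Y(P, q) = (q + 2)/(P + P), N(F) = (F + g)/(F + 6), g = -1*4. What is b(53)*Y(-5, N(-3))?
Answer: 2809/30 ≈ 93.633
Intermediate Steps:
g = -4
N(F) = (-4 + F)/(6 + F) (N(F) = (F - 4)/(F + 6) = (-4 + F)/(6 + F))
Y(P, q) = (2 + q)/(2*P) (Y(P, q) = (2 + q)/((2*P)) = (2 + q)*(1/(2*P)) = (2 + q)/(2*P))
b(53)*Y(-5, N(-3)) = 53²*((½)*(2 + (-4 - 3)/(6 - 3))/(-5)) = 2809*((½)*(-⅕)*(2 - 7/3)) = 2809*((½)*(-⅕)*(-⅓)) = 2809*(1/30) = 2809/30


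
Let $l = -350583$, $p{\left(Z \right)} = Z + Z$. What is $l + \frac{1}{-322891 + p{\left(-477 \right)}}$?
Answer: $- \frac{113534551636}{323845} \approx -3.5058 \cdot 10^{5}$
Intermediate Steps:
$p{\left(Z \right)} = 2 Z$
$l + \frac{1}{-322891 + p{\left(-477 \right)}} = -350583 + \frac{1}{-322891 + 2 \left(-477\right)} = -350583 + \frac{1}{-322891 - 954} = -350583 + \frac{1}{-323845} = -350583 - \frac{1}{323845} = - \frac{113534551636}{323845}$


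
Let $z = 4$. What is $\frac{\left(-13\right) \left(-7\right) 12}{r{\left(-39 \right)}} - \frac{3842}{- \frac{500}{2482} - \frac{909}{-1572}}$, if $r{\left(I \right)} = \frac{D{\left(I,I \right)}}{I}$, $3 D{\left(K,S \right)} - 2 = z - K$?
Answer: $- \frac{15970302148}{1225115} \approx -13036.0$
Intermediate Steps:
$D{\left(K,S \right)} = 2 - \frac{K}{3}$ ($D{\left(K,S \right)} = \frac{2}{3} + \frac{4 - K}{3} = \frac{2}{3} - \left(- \frac{4}{3} + \frac{K}{3}\right) = 2 - \frac{K}{3}$)
$r{\left(I \right)} = \frac{2 - \frac{I}{3}}{I}$
$\frac{\left(-13\right) \left(-7\right) 12}{r{\left(-39 \right)}} - \frac{3842}{- \frac{500}{2482} - \frac{909}{-1572}} = \frac{\left(-13\right) \left(-7\right) 12}{\frac{1}{3} \frac{1}{-39} \left(6 - -39\right)} - \frac{3842}{- \frac{500}{2482} - \frac{909}{-1572}} = \frac{91 \cdot 12}{\frac{1}{3} \left(- \frac{1}{39}\right) \left(6 + 39\right)} - \frac{3842}{\left(-500\right) \frac{1}{2482} - - \frac{303}{524}} = \frac{1092}{\frac{1}{3} \left(- \frac{1}{39}\right) 45} - \frac{3842}{- \frac{250}{1241} + \frac{303}{524}} = \frac{1092}{- \frac{5}{13}} - \frac{3842}{\frac{245023}{650284}} = 1092 \left(- \frac{13}{5}\right) - \frac{2498391128}{245023} = - \frac{14196}{5} - \frac{2498391128}{245023} = - \frac{15970302148}{1225115}$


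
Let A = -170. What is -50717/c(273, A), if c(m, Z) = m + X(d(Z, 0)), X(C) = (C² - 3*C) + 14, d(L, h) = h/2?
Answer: -1237/7 ≈ -176.71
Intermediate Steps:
d(L, h) = h/2 (d(L, h) = h*(½) = h/2)
X(C) = 14 + C² - 3*C
c(m, Z) = 14 + m (c(m, Z) = m + (14 + ((½)*0)² - 3*0/2) = m + (14 + 0² - 3*0) = m + (14 + 0 + 0) = m + 14 = 14 + m)
-50717/c(273, A) = -50717/(14 + 273) = -50717/287 = -50717*1/287 = -1237/7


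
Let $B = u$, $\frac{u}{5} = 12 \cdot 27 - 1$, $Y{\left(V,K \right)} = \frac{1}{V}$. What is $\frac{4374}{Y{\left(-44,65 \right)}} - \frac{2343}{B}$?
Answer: $- \frac{310818783}{1615} \approx -1.9246 \cdot 10^{5}$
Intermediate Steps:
$u = 1615$ ($u = 5 \left(12 \cdot 27 - 1\right) = 5 \left(324 - 1\right) = 5 \cdot 323 = 1615$)
$B = 1615$
$\frac{4374}{Y{\left(-44,65 \right)}} - \frac{2343}{B} = \frac{4374}{\frac{1}{-44}} - \frac{2343}{1615} = \frac{4374}{- \frac{1}{44}} - \frac{2343}{1615} = 4374 \left(-44\right) - \frac{2343}{1615} = -192456 - \frac{2343}{1615} = - \frac{310818783}{1615}$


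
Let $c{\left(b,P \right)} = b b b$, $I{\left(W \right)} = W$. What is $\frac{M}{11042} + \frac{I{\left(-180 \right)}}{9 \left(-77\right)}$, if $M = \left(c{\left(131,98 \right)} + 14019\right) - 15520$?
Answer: $\frac{86604135}{425117} \approx 203.72$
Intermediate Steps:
$c{\left(b,P \right)} = b^{3}$ ($c{\left(b,P \right)} = b^{2} b = b^{3}$)
$M = 2246590$ ($M = \left(131^{3} + 14019\right) - 15520 = \left(2248091 + 14019\right) - 15520 = 2262110 - 15520 = 2246590$)
$\frac{M}{11042} + \frac{I{\left(-180 \right)}}{9 \left(-77\right)} = \frac{2246590}{11042} - \frac{180}{9 \left(-77\right)} = 2246590 \cdot \frac{1}{11042} - \frac{180}{-693} = \frac{1123295}{5521} - - \frac{20}{77} = \frac{1123295}{5521} + \frac{20}{77} = \frac{86604135}{425117}$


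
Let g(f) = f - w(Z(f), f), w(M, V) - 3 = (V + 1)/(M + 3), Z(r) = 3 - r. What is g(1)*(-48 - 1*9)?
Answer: 684/5 ≈ 136.80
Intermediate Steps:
w(M, V) = 3 + (1 + V)/(3 + M) (w(M, V) = 3 + (V + 1)/(M + 3) = 3 + (1 + V)/(3 + M))
g(f) = f - (19 - 2*f)/(6 - f) (g(f) = f - (10 + f + 3*(3 - f))/(3 + (3 - f)) = f - (10 + f + (9 - 3*f))/(6 - f) = f - (19 - 2*f)/(6 - f))
g(1)*(-48 - 1*9) = ((19 + 1**2 - 8*1)/(-6 + 1))*(-48 - 1*9) = ((19 + 1 - 8)/(-5))*(-48 - 9) = -1/5*12*(-57) = -12/5*(-57) = 684/5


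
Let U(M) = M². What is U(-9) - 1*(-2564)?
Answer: 2645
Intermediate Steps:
U(-9) - 1*(-2564) = (-9)² - 1*(-2564) = 81 + 2564 = 2645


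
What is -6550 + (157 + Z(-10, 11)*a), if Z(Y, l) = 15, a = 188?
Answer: -3573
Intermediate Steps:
-6550 + (157 + Z(-10, 11)*a) = -6550 + (157 + 15*188) = -6550 + (157 + 2820) = -6550 + 2977 = -3573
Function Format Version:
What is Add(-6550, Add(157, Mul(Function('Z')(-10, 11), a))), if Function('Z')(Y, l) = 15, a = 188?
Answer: -3573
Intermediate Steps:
Add(-6550, Add(157, Mul(Function('Z')(-10, 11), a))) = Add(-6550, Add(157, Mul(15, 188))) = Add(-6550, Add(157, 2820)) = Add(-6550, 2977) = -3573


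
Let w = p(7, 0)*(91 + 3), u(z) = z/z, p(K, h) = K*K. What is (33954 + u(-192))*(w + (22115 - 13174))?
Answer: 459988385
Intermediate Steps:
p(K, h) = K²
u(z) = 1
w = 4606 (w = 7²*(91 + 3) = 49*94 = 4606)
(33954 + u(-192))*(w + (22115 - 13174)) = (33954 + 1)*(4606 + (22115 - 13174)) = 33955*(4606 + 8941) = 33955*13547 = 459988385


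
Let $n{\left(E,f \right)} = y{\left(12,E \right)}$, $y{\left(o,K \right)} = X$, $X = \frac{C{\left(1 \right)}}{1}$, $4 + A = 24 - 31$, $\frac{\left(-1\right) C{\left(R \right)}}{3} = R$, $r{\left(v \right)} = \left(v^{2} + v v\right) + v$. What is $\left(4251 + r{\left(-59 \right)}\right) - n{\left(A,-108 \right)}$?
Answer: $11157$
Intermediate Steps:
$r{\left(v \right)} = v + 2 v^{2}$ ($r{\left(v \right)} = \left(v^{2} + v^{2}\right) + v = 2 v^{2} + v = v + 2 v^{2}$)
$C{\left(R \right)} = - 3 R$
$A = -11$ ($A = -4 + \left(24 - 31\right) = -4 - 7 = -11$)
$X = -3$ ($X = \frac{\left(-3\right) 1}{1} = \left(-3\right) 1 = -3$)
$y{\left(o,K \right)} = -3$
$n{\left(E,f \right)} = -3$
$\left(4251 + r{\left(-59 \right)}\right) - n{\left(A,-108 \right)} = \left(4251 - 59 \left(1 + 2 \left(-59\right)\right)\right) - -3 = \left(4251 - 59 \left(1 - 118\right)\right) + 3 = \left(4251 - -6903\right) + 3 = \left(4251 + 6903\right) + 3 = 11154 + 3 = 11157$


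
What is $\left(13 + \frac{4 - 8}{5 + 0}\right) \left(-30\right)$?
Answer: $-366$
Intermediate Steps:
$\left(13 + \frac{4 - 8}{5 + 0}\right) \left(-30\right) = \left(13 - \frac{4}{5}\right) \left(-30\right) = \frac{61}{5} \left(-30\right) = -366$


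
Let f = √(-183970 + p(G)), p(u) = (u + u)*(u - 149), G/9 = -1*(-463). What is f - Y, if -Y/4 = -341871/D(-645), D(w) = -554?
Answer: 683742/277 + √33302042 ≈ 8239.2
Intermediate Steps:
G = 4167 (G = 9*(-1*(-463)) = 9*463 = 4167)
p(u) = 2*u*(-149 + u) (p(u) = (2*u)*(-149 + u) = 2*u*(-149 + u))
f = √33302042 (f = √(-183970 + 2*4167*(-149 + 4167)) = √(-183970 + 2*4167*4018) = √(-183970 + 33486012) = √33302042 ≈ 5770.8)
Y = -683742/277 (Y = -(-1367484)/(-554) = -(-1367484)*(-1)/554 = -4*341871/554 = -683742/277 ≈ -2468.4)
f - Y = √33302042 - 1*(-683742/277) = √33302042 + 683742/277 = 683742/277 + √33302042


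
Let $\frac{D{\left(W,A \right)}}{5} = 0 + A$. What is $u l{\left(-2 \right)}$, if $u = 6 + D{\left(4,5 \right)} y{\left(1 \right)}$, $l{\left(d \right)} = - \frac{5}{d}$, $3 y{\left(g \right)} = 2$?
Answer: $\frac{170}{3} \approx 56.667$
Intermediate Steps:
$y{\left(g \right)} = \frac{2}{3}$ ($y{\left(g \right)} = \frac{1}{3} \cdot 2 = \frac{2}{3}$)
$D{\left(W,A \right)} = 5 A$ ($D{\left(W,A \right)} = 5 \left(0 + A\right) = 5 A$)
$u = \frac{68}{3}$ ($u = 6 + 5 \cdot 5 \cdot \frac{2}{3} = 6 + 25 \cdot \frac{2}{3} = 6 + \frac{50}{3} = \frac{68}{3} \approx 22.667$)
$u l{\left(-2 \right)} = \frac{68 \left(- \frac{5}{-2}\right)}{3} = \frac{68 \left(\left(-5\right) \left(- \frac{1}{2}\right)\right)}{3} = \frac{68}{3} \cdot \frac{5}{2} = \frac{170}{3}$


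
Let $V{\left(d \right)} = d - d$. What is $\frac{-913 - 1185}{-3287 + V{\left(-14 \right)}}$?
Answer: $\frac{2098}{3287} \approx 0.63827$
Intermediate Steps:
$V{\left(d \right)} = 0$
$\frac{-913 - 1185}{-3287 + V{\left(-14 \right)}} = \frac{-913 - 1185}{-3287 + 0} = - \frac{2098}{-3287} = \left(-2098\right) \left(- \frac{1}{3287}\right) = \frac{2098}{3287}$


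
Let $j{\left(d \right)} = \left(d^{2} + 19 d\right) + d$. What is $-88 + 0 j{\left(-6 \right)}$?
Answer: $-88$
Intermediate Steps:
$j{\left(d \right)} = d^{2} + 20 d$
$-88 + 0 j{\left(-6 \right)} = -88 + 0 \left(- 6 \left(20 - 6\right)\right) = -88 + 0 \left(\left(-6\right) 14\right) = -88 + 0 \left(-84\right) = -88 + 0 = -88$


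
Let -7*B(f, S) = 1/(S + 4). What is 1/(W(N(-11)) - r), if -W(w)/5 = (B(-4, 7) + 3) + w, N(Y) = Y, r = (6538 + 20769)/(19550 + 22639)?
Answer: 66297/2613274 ≈ 0.025369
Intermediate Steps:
B(f, S) = -1/(7*(4 + S)) (B(f, S) = -1/(7*(S + 4)) = -1/(7*(4 + S)))
r = 3901/6027 (r = 27307/42189 = 27307*(1/42189) = 3901/6027 ≈ 0.64725)
W(w) = -1150/77 - 5*w (W(w) = -5*((-1/(28 + 7*7) + 3) + w) = -5*((-1/(28 + 49) + 3) + w) = -5*((-1/77 + 3) + w) = -5*(230/77 + w) = -1150/77 - 5*w)
1/(W(N(-11)) - r) = 1/((-1150/77 - 5*(-11)) - 1*3901/6027) = 1/((-1150/77 + 55) - 3901/6027) = 1/(3085/77 - 3901/6027) = 1/(2613274/66297) = 66297/2613274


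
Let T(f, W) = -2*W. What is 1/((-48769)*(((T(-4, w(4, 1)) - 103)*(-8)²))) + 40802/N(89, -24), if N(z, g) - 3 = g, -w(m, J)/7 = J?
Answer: -1619187873661/833364672 ≈ -1943.0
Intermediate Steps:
w(m, J) = -7*J
N(z, g) = 3 + g
1/((-48769)*(((T(-4, w(4, 1)) - 103)*(-8)²))) + 40802/N(89, -24) = 1/((-48769)*(((-(-14) - 103)*(-8)²))) + 40802/(3 - 24) = -1/(64*(-2*(-7) - 103))/48769 + 40802/(-21) = -1/(64*(14 - 103))/48769 + 40802*(-1/21) = -1/(48769*((-89*64))) - 40802/21 = -1/48769/(-5696) - 40802/21 = -1/48769*(-1/5696) - 40802/21 = 1/277788224 - 40802/21 = -1619187873661/833364672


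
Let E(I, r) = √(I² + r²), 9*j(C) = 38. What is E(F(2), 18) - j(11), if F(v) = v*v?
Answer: -38/9 + 2*√85 ≈ 14.217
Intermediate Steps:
j(C) = 38/9 (j(C) = (⅑)*38 = 38/9)
F(v) = v²
E(F(2), 18) - j(11) = √((2²)² + 18²) - 1*38/9 = √(4² + 324) - 38/9 = √(16 + 324) - 38/9 = √340 - 38/9 = 2*√85 - 38/9 = -38/9 + 2*√85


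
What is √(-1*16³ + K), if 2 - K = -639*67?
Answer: √38719 ≈ 196.77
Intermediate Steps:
K = 42815 (K = 2 - (-639)*67 = 2 - 1*(-42813) = 2 + 42813 = 42815)
√(-1*16³ + K) = √(-1*16³ + 42815) = √(-1*4096 + 42815) = √(-4096 + 42815) = √38719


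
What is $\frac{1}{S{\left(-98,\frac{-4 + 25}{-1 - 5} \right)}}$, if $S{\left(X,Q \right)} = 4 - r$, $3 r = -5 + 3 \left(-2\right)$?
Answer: $\frac{3}{23} \approx 0.13043$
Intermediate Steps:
$r = - \frac{11}{3}$ ($r = \frac{-5 + 3 \left(-2\right)}{3} = \frac{-5 - 6}{3} = \frac{1}{3} \left(-11\right) = - \frac{11}{3} \approx -3.6667$)
$S{\left(X,Q \right)} = \frac{23}{3}$ ($S{\left(X,Q \right)} = 4 - - \frac{11}{3} = 4 + \frac{11}{3} = \frac{23}{3}$)
$\frac{1}{S{\left(-98,\frac{-4 + 25}{-1 - 5} \right)}} = \frac{1}{\frac{23}{3}} = \frac{3}{23}$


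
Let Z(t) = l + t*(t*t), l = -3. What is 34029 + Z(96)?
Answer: 918762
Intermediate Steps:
Z(t) = -3 + t**3 (Z(t) = -3 + t*(t*t) = -3 + t*t**2 = -3 + t**3)
34029 + Z(96) = 34029 + (-3 + 96**3) = 34029 + (-3 + 884736) = 34029 + 884733 = 918762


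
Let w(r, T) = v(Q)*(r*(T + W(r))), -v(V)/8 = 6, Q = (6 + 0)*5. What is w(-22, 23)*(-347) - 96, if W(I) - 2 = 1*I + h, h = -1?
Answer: -732960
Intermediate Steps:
W(I) = 1 + I (W(I) = 2 + (1*I - 1) = 2 + (I - 1) = 2 + (-1 + I) = 1 + I)
Q = 30 (Q = 6*5 = 30)
v(V) = -48 (v(V) = -8*6 = -48)
w(r, T) = -48*r*(1 + T + r) (w(r, T) = -48*r*(T + (1 + r)) = -48*r*(1 + T + r))
w(-22, 23)*(-347) - 96 = -48*(-22)*(1 + 23 - 22)*(-347) - 96 = -48*(-22)*2*(-347) - 96 = 2112*(-347) - 96 = -732864 - 96 = -732960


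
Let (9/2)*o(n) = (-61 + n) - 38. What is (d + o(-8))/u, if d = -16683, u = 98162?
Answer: -150361/883458 ≈ -0.17020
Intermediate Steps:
o(n) = -22 + 2*n/9 (o(n) = 2*((-61 + n) - 38)/9 = 2*(-99 + n)/9 = -22 + 2*n/9)
(d + o(-8))/u = (-16683 + (-22 + (2/9)*(-8)))/98162 = (-16683 + (-22 - 16/9))*(1/98162) = (-16683 - 214/9)*(1/98162) = -150361/9*1/98162 = -150361/883458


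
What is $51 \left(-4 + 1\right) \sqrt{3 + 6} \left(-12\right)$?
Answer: $5508$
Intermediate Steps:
$51 \left(-4 + 1\right) \sqrt{3 + 6} \left(-12\right) = 51 - 3 \sqrt{9} \left(-12\right) = 51 \left(-3\right) 3 \left(-12\right) = 51 \left(\left(-9\right) \left(-12\right)\right) = 51 \cdot 108 = 5508$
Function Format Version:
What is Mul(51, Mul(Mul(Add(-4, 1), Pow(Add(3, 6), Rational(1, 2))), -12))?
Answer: 5508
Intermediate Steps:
Mul(51, Mul(Mul(Add(-4, 1), Pow(Add(3, 6), Rational(1, 2))), -12)) = Mul(51, Mul(Mul(-3, Pow(9, Rational(1, 2))), -12)) = Mul(51, Mul(Mul(-3, 3), -12)) = Mul(51, Mul(-9, -12)) = Mul(51, 108) = 5508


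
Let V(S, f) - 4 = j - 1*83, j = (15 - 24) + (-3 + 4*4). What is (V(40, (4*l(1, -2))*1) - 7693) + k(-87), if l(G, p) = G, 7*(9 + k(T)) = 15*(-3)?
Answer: -54484/7 ≈ -7783.4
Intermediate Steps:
k(T) = -108/7 (k(T) = -9 + (15*(-3))/7 = -9 + (⅐)*(-45) = -9 - 45/7 = -108/7)
j = 4 (j = -9 + (-3 + 16) = -9 + 13 = 4)
V(S, f) = -75 (V(S, f) = 4 + (4 - 1*83) = 4 + (4 - 83) = 4 - 79 = -75)
(V(40, (4*l(1, -2))*1) - 7693) + k(-87) = (-75 - 7693) - 108/7 = -7768 - 108/7 = -54484/7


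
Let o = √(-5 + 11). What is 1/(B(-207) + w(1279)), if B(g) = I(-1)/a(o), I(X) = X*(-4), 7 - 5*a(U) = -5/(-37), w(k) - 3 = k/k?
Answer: 127/878 ≈ 0.14465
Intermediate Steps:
w(k) = 4 (w(k) = 3 + k/k = 3 + 1 = 4)
o = √6 ≈ 2.4495
a(U) = 254/185 (a(U) = 7/5 - (-1)/(-37) = 7/5 - (-1)*(-1)/37 = 7/5 - ⅕*5/37 = 7/5 - 1/37 = 254/185)
I(X) = -4*X
B(g) = 370/127 (B(g) = (-4*(-1))/(254/185) = 4*(185/254) = 370/127)
1/(B(-207) + w(1279)) = 1/(370/127 + 4) = 1/(878/127) = 127/878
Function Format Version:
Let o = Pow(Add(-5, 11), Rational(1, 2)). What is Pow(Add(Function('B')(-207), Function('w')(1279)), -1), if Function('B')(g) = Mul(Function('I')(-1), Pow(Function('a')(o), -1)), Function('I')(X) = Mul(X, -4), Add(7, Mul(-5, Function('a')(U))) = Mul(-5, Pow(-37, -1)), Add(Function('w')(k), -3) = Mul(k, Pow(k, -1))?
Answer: Rational(127, 878) ≈ 0.14465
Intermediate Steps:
Function('w')(k) = 4 (Function('w')(k) = Add(3, Mul(k, Pow(k, -1))) = Add(3, 1) = 4)
o = Pow(6, Rational(1, 2)) ≈ 2.4495
Function('a')(U) = Rational(254, 185) (Function('a')(U) = Add(Rational(7, 5), Mul(Rational(-1, 5), Mul(-5, Pow(-37, -1)))) = Add(Rational(7, 5), Mul(Rational(-1, 5), Mul(-5, Rational(-1, 37)))) = Add(Rational(7, 5), Mul(Rational(-1, 5), Rational(5, 37))) = Add(Rational(7, 5), Rational(-1, 37)) = Rational(254, 185))
Function('I')(X) = Mul(-4, X)
Function('B')(g) = Rational(370, 127) (Function('B')(g) = Mul(Mul(-4, -1), Pow(Rational(254, 185), -1)) = Mul(4, Rational(185, 254)) = Rational(370, 127))
Pow(Add(Function('B')(-207), Function('w')(1279)), -1) = Pow(Add(Rational(370, 127), 4), -1) = Pow(Rational(878, 127), -1) = Rational(127, 878)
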